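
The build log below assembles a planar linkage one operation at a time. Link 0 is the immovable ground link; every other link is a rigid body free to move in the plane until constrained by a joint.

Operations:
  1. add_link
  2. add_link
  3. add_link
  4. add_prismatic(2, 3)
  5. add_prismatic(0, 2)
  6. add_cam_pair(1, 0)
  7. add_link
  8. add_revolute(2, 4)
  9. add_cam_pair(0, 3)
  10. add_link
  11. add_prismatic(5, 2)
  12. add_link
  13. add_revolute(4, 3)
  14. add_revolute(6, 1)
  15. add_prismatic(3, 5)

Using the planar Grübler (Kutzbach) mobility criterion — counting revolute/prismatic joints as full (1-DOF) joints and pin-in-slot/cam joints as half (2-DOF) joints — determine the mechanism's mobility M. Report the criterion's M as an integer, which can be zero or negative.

[1;0;0] (link 0 is ground)
L+ [2;0;0]
L+ [3;0;0]
L+ [4;0;0]
P(2,3)∈J1 [4;1;0]
P(0,2)∈J1 [4;2;0]
C(1,0)∈J2 [4;2;1]
L+ [5;2;1]
R(2,4)∈J1 [5;3;1]
C(0,3)∈J2 [5;3;2]
L+ [6;3;2]
P(5,2)∈J1 [6;4;2]
L+ [7;4;2]
R(4,3)∈J1 [7;5;2]
R(6,1)∈J1 [7;6;2]
P(3,5)∈J1 [7;7;2]
mobility = 18 − 14 − 2 = 2

M = 2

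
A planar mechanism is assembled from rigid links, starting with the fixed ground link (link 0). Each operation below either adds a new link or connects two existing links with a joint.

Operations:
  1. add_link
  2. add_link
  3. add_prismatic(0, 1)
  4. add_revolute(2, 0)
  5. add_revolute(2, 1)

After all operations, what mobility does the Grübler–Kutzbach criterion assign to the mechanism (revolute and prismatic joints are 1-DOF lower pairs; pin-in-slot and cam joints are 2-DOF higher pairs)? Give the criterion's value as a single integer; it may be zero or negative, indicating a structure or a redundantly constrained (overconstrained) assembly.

ground; <1,0,0>
#1 <2,0,0>
#2 <3,0,0>
P:0↔1 J1 <3,1,0>
R:2↔0 J1 <3,2,0>
R:2↔1 J1 <3,3,0>
3×2 − 2×3 − 1×0 = 0

M = 0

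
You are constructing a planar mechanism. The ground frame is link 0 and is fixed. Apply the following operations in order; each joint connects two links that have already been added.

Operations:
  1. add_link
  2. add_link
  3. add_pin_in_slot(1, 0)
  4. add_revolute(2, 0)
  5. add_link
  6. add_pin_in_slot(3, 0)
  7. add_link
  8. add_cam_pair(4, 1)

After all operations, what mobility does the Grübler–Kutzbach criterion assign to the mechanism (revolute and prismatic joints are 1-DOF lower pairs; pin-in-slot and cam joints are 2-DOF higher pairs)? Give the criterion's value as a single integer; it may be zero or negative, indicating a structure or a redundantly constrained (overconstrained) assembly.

M = 7

(L,J1,J2)=(1,0,0); link0 fixed
link1: (2,0,0)
link2: (3,0,0)
PS 1-0 [J2]: (3,0,1)
R 2-0 [J1]: (3,1,1)
link3: (4,1,1)
PS 3-0 [J2]: (4,1,2)
link4: (5,1,2)
C 4-1 [J2]: (5,1,3)
Grübler: 3·4 − 2·1 − 3 = 7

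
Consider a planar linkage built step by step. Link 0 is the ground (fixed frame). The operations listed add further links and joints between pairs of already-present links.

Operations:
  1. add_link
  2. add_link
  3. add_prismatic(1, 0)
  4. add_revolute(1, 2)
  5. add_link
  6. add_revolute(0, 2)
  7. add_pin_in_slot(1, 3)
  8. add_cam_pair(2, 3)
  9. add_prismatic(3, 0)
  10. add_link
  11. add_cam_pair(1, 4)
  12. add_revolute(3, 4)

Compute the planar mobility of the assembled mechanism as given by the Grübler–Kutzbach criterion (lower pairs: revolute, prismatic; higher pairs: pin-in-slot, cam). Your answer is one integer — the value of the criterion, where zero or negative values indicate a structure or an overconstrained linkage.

M = -1

(L,J1,J2)=(1,0,0); link0 fixed
link1: (2,0,0)
link2: (3,0,0)
P 1-0 [J1]: (3,1,0)
R 1-2 [J1]: (3,2,0)
link3: (4,2,0)
R 0-2 [J1]: (4,3,0)
PS 1-3 [J2]: (4,3,1)
C 2-3 [J2]: (4,3,2)
P 3-0 [J1]: (4,4,2)
link4: (5,4,2)
C 1-4 [J2]: (5,4,3)
R 3-4 [J1]: (5,5,3)
Grübler: 3·4 − 2·5 − 3 = -1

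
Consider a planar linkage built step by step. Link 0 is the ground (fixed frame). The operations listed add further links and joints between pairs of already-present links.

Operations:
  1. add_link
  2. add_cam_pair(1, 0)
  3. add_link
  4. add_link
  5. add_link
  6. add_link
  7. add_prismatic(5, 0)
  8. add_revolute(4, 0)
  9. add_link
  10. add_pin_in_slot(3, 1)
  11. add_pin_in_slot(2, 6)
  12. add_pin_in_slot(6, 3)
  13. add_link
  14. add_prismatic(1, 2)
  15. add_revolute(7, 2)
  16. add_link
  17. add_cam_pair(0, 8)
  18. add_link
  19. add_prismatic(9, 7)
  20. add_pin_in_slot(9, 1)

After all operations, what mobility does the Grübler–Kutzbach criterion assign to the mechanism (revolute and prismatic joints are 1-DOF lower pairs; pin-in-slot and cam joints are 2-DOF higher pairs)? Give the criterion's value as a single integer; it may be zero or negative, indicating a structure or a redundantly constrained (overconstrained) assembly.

(L,J1,J2)=(1,0,0); link0 fixed
link1: (2,0,0)
C 1-0 [J2]: (2,0,1)
link2: (3,0,1)
link3: (4,0,1)
link4: (5,0,1)
link5: (6,0,1)
P 5-0 [J1]: (6,1,1)
R 4-0 [J1]: (6,2,1)
link6: (7,2,1)
PS 3-1 [J2]: (7,2,2)
PS 2-6 [J2]: (7,2,3)
PS 6-3 [J2]: (7,2,4)
link7: (8,2,4)
P 1-2 [J1]: (8,3,4)
R 7-2 [J1]: (8,4,4)
link8: (9,4,4)
C 0-8 [J2]: (9,4,5)
link9: (10,4,5)
P 9-7 [J1]: (10,5,5)
PS 9-1 [J2]: (10,5,6)
Grübler: 3·9 − 2·5 − 6 = 11

M = 11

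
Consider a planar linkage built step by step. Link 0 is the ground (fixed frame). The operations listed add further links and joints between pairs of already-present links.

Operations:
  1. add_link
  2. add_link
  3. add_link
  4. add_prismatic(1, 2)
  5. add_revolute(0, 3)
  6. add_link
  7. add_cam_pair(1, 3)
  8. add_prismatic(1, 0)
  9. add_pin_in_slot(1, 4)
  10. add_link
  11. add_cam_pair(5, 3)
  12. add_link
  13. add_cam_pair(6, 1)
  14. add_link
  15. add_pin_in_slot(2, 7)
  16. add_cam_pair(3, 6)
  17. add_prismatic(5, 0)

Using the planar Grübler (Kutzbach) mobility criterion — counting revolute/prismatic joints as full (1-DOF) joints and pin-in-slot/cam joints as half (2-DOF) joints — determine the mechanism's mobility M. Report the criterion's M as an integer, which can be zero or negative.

ground; <1,0,0>
#1 <2,0,0>
#2 <3,0,0>
#3 <4,0,0>
P:1↔2 J1 <4,1,0>
R:0↔3 J1 <4,2,0>
#4 <5,2,0>
C:1↔3 J2 <5,2,1>
P:1↔0 J1 <5,3,1>
PS:1↔4 J2 <5,3,2>
#5 <6,3,2>
C:5↔3 J2 <6,3,3>
#6 <7,3,3>
C:6↔1 J2 <7,3,4>
#7 <8,3,4>
PS:2↔7 J2 <8,3,5>
C:3↔6 J2 <8,3,6>
P:5↔0 J1 <8,4,6>
3×7 − 2×4 − 1×6 = 7

M = 7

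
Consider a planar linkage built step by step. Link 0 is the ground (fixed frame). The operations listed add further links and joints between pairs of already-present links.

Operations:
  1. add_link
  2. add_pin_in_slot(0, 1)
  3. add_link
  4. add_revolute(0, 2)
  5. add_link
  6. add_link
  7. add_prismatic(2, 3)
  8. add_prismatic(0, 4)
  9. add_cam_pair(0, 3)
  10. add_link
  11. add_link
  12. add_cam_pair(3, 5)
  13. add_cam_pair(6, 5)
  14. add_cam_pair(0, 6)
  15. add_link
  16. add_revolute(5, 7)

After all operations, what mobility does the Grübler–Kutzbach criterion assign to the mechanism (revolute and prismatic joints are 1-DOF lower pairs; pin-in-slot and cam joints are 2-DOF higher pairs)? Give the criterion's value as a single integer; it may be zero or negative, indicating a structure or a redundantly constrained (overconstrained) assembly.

M = 8

(L,J1,J2)=(1,0,0); link0 fixed
link1: (2,0,0)
PS 0-1 [J2]: (2,0,1)
link2: (3,0,1)
R 0-2 [J1]: (3,1,1)
link3: (4,1,1)
link4: (5,1,1)
P 2-3 [J1]: (5,2,1)
P 0-4 [J1]: (5,3,1)
C 0-3 [J2]: (5,3,2)
link5: (6,3,2)
link6: (7,3,2)
C 3-5 [J2]: (7,3,3)
C 6-5 [J2]: (7,3,4)
C 0-6 [J2]: (7,3,5)
link7: (8,3,5)
R 5-7 [J1]: (8,4,5)
Grübler: 3·7 − 2·4 − 5 = 8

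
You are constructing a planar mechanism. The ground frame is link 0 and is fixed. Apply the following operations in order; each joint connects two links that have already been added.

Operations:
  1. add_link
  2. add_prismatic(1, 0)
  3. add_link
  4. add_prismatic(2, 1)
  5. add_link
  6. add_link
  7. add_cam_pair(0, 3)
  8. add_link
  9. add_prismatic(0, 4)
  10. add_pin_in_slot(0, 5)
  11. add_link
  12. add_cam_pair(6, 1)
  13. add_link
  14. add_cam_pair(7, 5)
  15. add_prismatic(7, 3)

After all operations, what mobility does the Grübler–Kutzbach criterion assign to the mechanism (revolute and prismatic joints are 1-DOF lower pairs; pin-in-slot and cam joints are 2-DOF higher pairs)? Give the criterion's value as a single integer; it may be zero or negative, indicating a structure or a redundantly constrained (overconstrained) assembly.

[1;0;0] (link 0 is ground)
L+ [2;0;0]
P(1,0)∈J1 [2;1;0]
L+ [3;1;0]
P(2,1)∈J1 [3;2;0]
L+ [4;2;0]
L+ [5;2;0]
C(0,3)∈J2 [5;2;1]
L+ [6;2;1]
P(0,4)∈J1 [6;3;1]
PS(0,5)∈J2 [6;3;2]
L+ [7;3;2]
C(6,1)∈J2 [7;3;3]
L+ [8;3;3]
C(7,5)∈J2 [8;3;4]
P(7,3)∈J1 [8;4;4]
mobility = 21 − 8 − 4 = 9

M = 9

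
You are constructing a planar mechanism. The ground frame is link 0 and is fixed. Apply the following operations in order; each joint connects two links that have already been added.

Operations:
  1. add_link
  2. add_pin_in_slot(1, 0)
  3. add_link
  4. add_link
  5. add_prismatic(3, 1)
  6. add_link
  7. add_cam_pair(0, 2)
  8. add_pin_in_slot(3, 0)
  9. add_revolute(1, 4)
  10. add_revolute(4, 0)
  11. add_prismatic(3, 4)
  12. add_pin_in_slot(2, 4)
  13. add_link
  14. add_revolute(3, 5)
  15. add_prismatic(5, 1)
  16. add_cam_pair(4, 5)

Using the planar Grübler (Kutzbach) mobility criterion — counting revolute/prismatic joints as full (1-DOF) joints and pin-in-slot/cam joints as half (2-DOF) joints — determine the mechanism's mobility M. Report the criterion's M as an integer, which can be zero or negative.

M = -2

L=1 J1=0 J2=0
add link → L=2 J1=0 J2=0
PS@1,0 dof=2 J2 → L=2 J1=0 J2=1
add link → L=3 J1=0 J2=1
add link → L=4 J1=0 J2=1
P@3,1 dof=1 J1 → L=4 J1=1 J2=1
add link → L=5 J1=1 J2=1
C@0,2 dof=2 J2 → L=5 J1=1 J2=2
PS@3,0 dof=2 J2 → L=5 J1=1 J2=3
R@1,4 dof=1 J1 → L=5 J1=2 J2=3
R@4,0 dof=1 J1 → L=5 J1=3 J2=3
P@3,4 dof=1 J1 → L=5 J1=4 J2=3
PS@2,4 dof=2 J2 → L=5 J1=4 J2=4
add link → L=6 J1=4 J2=4
R@3,5 dof=1 J1 → L=6 J1=5 J2=4
P@5,1 dof=1 J1 → L=6 J1=6 J2=4
C@4,5 dof=2 J2 → L=6 J1=6 J2=5
M=3(L−1)−2J1−J2=3·5−2·6−5=-2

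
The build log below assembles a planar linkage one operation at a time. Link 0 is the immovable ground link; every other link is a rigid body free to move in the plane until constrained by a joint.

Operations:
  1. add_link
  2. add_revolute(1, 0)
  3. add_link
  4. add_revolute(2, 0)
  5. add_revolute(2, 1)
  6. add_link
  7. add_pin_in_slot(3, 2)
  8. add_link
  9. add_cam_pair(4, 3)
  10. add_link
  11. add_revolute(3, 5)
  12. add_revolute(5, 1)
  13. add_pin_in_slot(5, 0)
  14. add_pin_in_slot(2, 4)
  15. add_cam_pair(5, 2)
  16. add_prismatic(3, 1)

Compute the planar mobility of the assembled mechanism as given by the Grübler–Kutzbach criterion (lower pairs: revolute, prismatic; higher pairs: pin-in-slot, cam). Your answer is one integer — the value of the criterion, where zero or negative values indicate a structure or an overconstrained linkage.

M = -2

ground; <1,0,0>
#1 <2,0,0>
R:1↔0 J1 <2,1,0>
#2 <3,1,0>
R:2↔0 J1 <3,2,0>
R:2↔1 J1 <3,3,0>
#3 <4,3,0>
PS:3↔2 J2 <4,3,1>
#4 <5,3,1>
C:4↔3 J2 <5,3,2>
#5 <6,3,2>
R:3↔5 J1 <6,4,2>
R:5↔1 J1 <6,5,2>
PS:5↔0 J2 <6,5,3>
PS:2↔4 J2 <6,5,4>
C:5↔2 J2 <6,5,5>
P:3↔1 J1 <6,6,5>
3×5 − 2×6 − 1×5 = -2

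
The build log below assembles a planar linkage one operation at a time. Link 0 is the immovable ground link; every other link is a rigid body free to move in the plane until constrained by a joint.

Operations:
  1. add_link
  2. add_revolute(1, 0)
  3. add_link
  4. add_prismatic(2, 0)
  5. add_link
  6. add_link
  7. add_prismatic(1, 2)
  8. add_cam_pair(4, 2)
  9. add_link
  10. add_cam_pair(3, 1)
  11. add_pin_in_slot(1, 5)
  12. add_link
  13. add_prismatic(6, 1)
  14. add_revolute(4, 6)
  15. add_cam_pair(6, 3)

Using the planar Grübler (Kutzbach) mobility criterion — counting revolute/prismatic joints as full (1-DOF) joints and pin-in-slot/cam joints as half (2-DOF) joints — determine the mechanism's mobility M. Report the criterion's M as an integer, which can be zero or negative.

M = 4

(L,J1,J2)=(1,0,0); link0 fixed
link1: (2,0,0)
R 1-0 [J1]: (2,1,0)
link2: (3,1,0)
P 2-0 [J1]: (3,2,0)
link3: (4,2,0)
link4: (5,2,0)
P 1-2 [J1]: (5,3,0)
C 4-2 [J2]: (5,3,1)
link5: (6,3,1)
C 3-1 [J2]: (6,3,2)
PS 1-5 [J2]: (6,3,3)
link6: (7,3,3)
P 6-1 [J1]: (7,4,3)
R 4-6 [J1]: (7,5,3)
C 6-3 [J2]: (7,5,4)
Grübler: 3·6 − 2·5 − 4 = 4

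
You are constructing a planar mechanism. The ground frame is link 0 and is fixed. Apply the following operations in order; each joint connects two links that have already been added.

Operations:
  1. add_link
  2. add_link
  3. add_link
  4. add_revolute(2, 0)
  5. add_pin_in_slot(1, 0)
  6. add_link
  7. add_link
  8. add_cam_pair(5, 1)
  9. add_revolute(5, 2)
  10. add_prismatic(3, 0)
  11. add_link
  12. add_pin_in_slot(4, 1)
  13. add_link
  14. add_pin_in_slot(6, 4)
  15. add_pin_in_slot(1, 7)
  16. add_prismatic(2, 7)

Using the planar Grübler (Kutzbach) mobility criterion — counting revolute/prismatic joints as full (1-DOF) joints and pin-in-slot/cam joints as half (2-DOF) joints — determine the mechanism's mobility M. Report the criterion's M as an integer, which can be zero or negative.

M = 8

(L,J1,J2)=(1,0,0); link0 fixed
link1: (2,0,0)
link2: (3,0,0)
link3: (4,0,0)
R 2-0 [J1]: (4,1,0)
PS 1-0 [J2]: (4,1,1)
link4: (5,1,1)
link5: (6,1,1)
C 5-1 [J2]: (6,1,2)
R 5-2 [J1]: (6,2,2)
P 3-0 [J1]: (6,3,2)
link6: (7,3,2)
PS 4-1 [J2]: (7,3,3)
link7: (8,3,3)
PS 6-4 [J2]: (8,3,4)
PS 1-7 [J2]: (8,3,5)
P 2-7 [J1]: (8,4,5)
Grübler: 3·7 − 2·4 − 5 = 8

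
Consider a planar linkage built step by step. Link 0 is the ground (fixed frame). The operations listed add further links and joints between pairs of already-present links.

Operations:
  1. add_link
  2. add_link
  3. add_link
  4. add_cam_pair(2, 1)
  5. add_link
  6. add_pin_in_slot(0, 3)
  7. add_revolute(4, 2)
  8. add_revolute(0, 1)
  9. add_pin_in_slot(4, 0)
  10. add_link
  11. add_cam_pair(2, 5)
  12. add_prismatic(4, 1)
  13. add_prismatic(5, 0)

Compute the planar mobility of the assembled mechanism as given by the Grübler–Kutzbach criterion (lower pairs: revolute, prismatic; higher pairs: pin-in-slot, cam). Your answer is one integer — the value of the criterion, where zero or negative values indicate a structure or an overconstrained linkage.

M = 3

L=1 J1=0 J2=0
add link → L=2 J1=0 J2=0
add link → L=3 J1=0 J2=0
add link → L=4 J1=0 J2=0
C@2,1 dof=2 J2 → L=4 J1=0 J2=1
add link → L=5 J1=0 J2=1
PS@0,3 dof=2 J2 → L=5 J1=0 J2=2
R@4,2 dof=1 J1 → L=5 J1=1 J2=2
R@0,1 dof=1 J1 → L=5 J1=2 J2=2
PS@4,0 dof=2 J2 → L=5 J1=2 J2=3
add link → L=6 J1=2 J2=3
C@2,5 dof=2 J2 → L=6 J1=2 J2=4
P@4,1 dof=1 J1 → L=6 J1=3 J2=4
P@5,0 dof=1 J1 → L=6 J1=4 J2=4
M=3(L−1)−2J1−J2=3·5−2·4−4=3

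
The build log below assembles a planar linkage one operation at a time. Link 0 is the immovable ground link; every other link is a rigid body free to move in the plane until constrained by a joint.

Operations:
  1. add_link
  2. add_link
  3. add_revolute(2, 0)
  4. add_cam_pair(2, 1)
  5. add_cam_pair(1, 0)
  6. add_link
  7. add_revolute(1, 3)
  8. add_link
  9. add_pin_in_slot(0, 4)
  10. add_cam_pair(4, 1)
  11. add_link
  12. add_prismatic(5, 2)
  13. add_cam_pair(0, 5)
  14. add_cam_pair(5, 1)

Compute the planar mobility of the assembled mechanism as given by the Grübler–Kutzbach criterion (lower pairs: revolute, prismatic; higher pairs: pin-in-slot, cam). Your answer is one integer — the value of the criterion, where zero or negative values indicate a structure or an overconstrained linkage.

M = 3

link 0 = ground. State L|J1|J2 = 1|0|0
+link1  2|0|0
+link2  3|0|0
R(2,0) f=1→J1  3|1|0
C(2,1) f=2→J2  3|1|1
C(1,0) f=2→J2  3|1|2
+link3  4|1|2
R(1,3) f=1→J1  4|2|2
+link4  5|2|2
PS(0,4) f=2→J2  5|2|3
C(4,1) f=2→J2  5|2|4
+link5  6|2|4
P(5,2) f=1→J1  6|3|4
C(0,5) f=2→J2  6|3|5
C(5,1) f=2→J2  6|3|6
M = 3(6−1)−2·3−6 = 15−6−6 = 3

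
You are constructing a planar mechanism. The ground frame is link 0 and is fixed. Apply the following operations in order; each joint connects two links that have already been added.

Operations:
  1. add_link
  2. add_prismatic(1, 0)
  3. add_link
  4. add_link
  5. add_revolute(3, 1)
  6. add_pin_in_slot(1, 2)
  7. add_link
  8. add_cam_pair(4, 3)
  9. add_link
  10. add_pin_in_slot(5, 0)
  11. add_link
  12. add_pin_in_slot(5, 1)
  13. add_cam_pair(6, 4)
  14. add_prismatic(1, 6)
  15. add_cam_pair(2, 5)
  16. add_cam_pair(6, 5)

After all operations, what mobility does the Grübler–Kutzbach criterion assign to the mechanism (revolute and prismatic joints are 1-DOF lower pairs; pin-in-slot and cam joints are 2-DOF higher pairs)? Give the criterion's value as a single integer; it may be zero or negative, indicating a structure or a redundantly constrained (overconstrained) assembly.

M = 5

(L,J1,J2)=(1,0,0); link0 fixed
link1: (2,0,0)
P 1-0 [J1]: (2,1,0)
link2: (3,1,0)
link3: (4,1,0)
R 3-1 [J1]: (4,2,0)
PS 1-2 [J2]: (4,2,1)
link4: (5,2,1)
C 4-3 [J2]: (5,2,2)
link5: (6,2,2)
PS 5-0 [J2]: (6,2,3)
link6: (7,2,3)
PS 5-1 [J2]: (7,2,4)
C 6-4 [J2]: (7,2,5)
P 1-6 [J1]: (7,3,5)
C 2-5 [J2]: (7,3,6)
C 6-5 [J2]: (7,3,7)
Grübler: 3·6 − 2·3 − 7 = 5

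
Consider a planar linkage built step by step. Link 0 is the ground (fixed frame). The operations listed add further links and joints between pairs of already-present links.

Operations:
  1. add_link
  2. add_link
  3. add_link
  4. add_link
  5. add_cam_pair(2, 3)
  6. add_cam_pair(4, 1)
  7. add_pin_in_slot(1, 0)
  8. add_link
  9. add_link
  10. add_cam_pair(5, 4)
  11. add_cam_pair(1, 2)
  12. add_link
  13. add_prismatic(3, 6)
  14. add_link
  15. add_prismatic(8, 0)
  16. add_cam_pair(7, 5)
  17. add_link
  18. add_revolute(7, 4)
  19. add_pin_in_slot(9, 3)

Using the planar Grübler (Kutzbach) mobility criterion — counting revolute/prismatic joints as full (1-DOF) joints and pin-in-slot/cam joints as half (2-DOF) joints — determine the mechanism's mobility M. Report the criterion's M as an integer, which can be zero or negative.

M = 14

(L,J1,J2)=(1,0,0); link0 fixed
link1: (2,0,0)
link2: (3,0,0)
link3: (4,0,0)
link4: (5,0,0)
C 2-3 [J2]: (5,0,1)
C 4-1 [J2]: (5,0,2)
PS 1-0 [J2]: (5,0,3)
link5: (6,0,3)
link6: (7,0,3)
C 5-4 [J2]: (7,0,4)
C 1-2 [J2]: (7,0,5)
link7: (8,0,5)
P 3-6 [J1]: (8,1,5)
link8: (9,1,5)
P 8-0 [J1]: (9,2,5)
C 7-5 [J2]: (9,2,6)
link9: (10,2,6)
R 7-4 [J1]: (10,3,6)
PS 9-3 [J2]: (10,3,7)
Grübler: 3·9 − 2·3 − 7 = 14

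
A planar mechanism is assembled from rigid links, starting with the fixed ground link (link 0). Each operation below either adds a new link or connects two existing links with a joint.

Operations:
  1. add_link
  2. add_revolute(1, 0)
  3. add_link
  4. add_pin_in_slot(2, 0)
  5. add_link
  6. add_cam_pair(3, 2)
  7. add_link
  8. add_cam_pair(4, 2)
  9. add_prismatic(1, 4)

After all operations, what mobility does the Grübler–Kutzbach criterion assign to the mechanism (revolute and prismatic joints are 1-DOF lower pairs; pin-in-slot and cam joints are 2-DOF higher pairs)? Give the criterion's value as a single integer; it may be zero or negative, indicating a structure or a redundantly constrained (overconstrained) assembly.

M = 5

link 0 = ground. State L|J1|J2 = 1|0|0
+link1  2|0|0
R(1,0) f=1→J1  2|1|0
+link2  3|1|0
PS(2,0) f=2→J2  3|1|1
+link3  4|1|1
C(3,2) f=2→J2  4|1|2
+link4  5|1|2
C(4,2) f=2→J2  5|1|3
P(1,4) f=1→J1  5|2|3
M = 3(5−1)−2·2−3 = 12−4−3 = 5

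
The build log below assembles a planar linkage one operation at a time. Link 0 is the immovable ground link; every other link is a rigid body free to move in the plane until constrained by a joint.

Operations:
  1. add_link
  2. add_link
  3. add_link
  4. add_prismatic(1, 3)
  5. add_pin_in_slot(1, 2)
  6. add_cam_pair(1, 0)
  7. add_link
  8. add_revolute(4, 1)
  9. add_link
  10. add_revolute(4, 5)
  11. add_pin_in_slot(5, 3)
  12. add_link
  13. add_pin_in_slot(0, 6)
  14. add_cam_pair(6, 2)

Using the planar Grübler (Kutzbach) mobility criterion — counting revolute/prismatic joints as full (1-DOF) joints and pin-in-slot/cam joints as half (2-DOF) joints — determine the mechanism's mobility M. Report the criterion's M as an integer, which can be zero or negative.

M = 7

ground; <1,0,0>
#1 <2,0,0>
#2 <3,0,0>
#3 <4,0,0>
P:1↔3 J1 <4,1,0>
PS:1↔2 J2 <4,1,1>
C:1↔0 J2 <4,1,2>
#4 <5,1,2>
R:4↔1 J1 <5,2,2>
#5 <6,2,2>
R:4↔5 J1 <6,3,2>
PS:5↔3 J2 <6,3,3>
#6 <7,3,3>
PS:0↔6 J2 <7,3,4>
C:6↔2 J2 <7,3,5>
3×6 − 2×3 − 1×5 = 7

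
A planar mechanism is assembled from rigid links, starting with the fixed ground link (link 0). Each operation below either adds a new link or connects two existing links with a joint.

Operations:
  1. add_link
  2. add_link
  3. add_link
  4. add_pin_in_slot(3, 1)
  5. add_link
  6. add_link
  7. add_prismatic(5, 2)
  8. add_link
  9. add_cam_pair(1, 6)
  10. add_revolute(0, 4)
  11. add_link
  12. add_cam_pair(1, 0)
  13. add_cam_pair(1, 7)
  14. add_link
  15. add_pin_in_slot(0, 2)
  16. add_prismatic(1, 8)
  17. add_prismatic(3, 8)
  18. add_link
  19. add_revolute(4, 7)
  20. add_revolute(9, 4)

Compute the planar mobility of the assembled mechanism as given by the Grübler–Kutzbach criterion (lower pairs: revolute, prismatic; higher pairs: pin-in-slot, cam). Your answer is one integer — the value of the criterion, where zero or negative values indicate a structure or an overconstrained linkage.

M = 10

[1;0;0] (link 0 is ground)
L+ [2;0;0]
L+ [3;0;0]
L+ [4;0;0]
PS(3,1)∈J2 [4;0;1]
L+ [5;0;1]
L+ [6;0;1]
P(5,2)∈J1 [6;1;1]
L+ [7;1;1]
C(1,6)∈J2 [7;1;2]
R(0,4)∈J1 [7;2;2]
L+ [8;2;2]
C(1,0)∈J2 [8;2;3]
C(1,7)∈J2 [8;2;4]
L+ [9;2;4]
PS(0,2)∈J2 [9;2;5]
P(1,8)∈J1 [9;3;5]
P(3,8)∈J1 [9;4;5]
L+ [10;4;5]
R(4,7)∈J1 [10;5;5]
R(9,4)∈J1 [10;6;5]
mobility = 27 − 12 − 5 = 10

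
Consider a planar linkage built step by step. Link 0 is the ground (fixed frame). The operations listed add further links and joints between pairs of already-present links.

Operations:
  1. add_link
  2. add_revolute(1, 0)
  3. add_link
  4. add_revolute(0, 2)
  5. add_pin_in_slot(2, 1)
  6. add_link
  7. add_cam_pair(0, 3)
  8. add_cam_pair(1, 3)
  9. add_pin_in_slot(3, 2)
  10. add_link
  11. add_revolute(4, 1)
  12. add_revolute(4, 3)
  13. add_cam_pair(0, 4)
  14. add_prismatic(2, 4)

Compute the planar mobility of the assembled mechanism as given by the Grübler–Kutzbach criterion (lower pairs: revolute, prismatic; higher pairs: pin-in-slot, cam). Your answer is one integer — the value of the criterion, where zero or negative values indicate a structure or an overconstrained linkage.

M = -3

ground; <1,0,0>
#1 <2,0,0>
R:1↔0 J1 <2,1,0>
#2 <3,1,0>
R:0↔2 J1 <3,2,0>
PS:2↔1 J2 <3,2,1>
#3 <4,2,1>
C:0↔3 J2 <4,2,2>
C:1↔3 J2 <4,2,3>
PS:3↔2 J2 <4,2,4>
#4 <5,2,4>
R:4↔1 J1 <5,3,4>
R:4↔3 J1 <5,4,4>
C:0↔4 J2 <5,4,5>
P:2↔4 J1 <5,5,5>
3×4 − 2×5 − 1×5 = -3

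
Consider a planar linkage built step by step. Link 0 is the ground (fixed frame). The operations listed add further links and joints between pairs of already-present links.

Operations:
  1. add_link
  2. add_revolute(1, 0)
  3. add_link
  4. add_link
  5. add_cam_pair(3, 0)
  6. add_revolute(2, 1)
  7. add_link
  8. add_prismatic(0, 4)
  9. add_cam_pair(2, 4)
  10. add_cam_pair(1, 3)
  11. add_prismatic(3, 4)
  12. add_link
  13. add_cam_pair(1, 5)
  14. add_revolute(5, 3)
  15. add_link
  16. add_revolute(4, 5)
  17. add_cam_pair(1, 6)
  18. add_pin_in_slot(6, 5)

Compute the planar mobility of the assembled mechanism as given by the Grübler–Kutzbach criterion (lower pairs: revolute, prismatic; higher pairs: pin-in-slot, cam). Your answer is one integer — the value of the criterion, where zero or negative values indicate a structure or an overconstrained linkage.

M = 0

L=1 J1=0 J2=0
add link → L=2 J1=0 J2=0
R@1,0 dof=1 J1 → L=2 J1=1 J2=0
add link → L=3 J1=1 J2=0
add link → L=4 J1=1 J2=0
C@3,0 dof=2 J2 → L=4 J1=1 J2=1
R@2,1 dof=1 J1 → L=4 J1=2 J2=1
add link → L=5 J1=2 J2=1
P@0,4 dof=1 J1 → L=5 J1=3 J2=1
C@2,4 dof=2 J2 → L=5 J1=3 J2=2
C@1,3 dof=2 J2 → L=5 J1=3 J2=3
P@3,4 dof=1 J1 → L=5 J1=4 J2=3
add link → L=6 J1=4 J2=3
C@1,5 dof=2 J2 → L=6 J1=4 J2=4
R@5,3 dof=1 J1 → L=6 J1=5 J2=4
add link → L=7 J1=5 J2=4
R@4,5 dof=1 J1 → L=7 J1=6 J2=4
C@1,6 dof=2 J2 → L=7 J1=6 J2=5
PS@6,5 dof=2 J2 → L=7 J1=6 J2=6
M=3(L−1)−2J1−J2=3·6−2·6−6=0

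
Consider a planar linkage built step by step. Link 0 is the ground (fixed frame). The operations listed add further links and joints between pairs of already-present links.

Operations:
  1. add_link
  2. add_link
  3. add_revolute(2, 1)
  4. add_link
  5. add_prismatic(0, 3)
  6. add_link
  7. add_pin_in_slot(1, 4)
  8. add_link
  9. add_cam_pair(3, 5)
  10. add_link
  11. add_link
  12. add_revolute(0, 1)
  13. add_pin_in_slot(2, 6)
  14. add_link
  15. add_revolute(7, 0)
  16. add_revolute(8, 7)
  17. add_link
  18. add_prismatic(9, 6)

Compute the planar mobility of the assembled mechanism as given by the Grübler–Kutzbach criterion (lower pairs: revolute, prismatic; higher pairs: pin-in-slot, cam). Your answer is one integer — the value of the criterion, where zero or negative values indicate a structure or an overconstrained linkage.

M = 12

link 0 = ground. State L|J1|J2 = 1|0|0
+link1  2|0|0
+link2  3|0|0
R(2,1) f=1→J1  3|1|0
+link3  4|1|0
P(0,3) f=1→J1  4|2|0
+link4  5|2|0
PS(1,4) f=2→J2  5|2|1
+link5  6|2|1
C(3,5) f=2→J2  6|2|2
+link6  7|2|2
+link7  8|2|2
R(0,1) f=1→J1  8|3|2
PS(2,6) f=2→J2  8|3|3
+link8  9|3|3
R(7,0) f=1→J1  9|4|3
R(8,7) f=1→J1  9|5|3
+link9  10|5|3
P(9,6) f=1→J1  10|6|3
M = 3(10−1)−2·6−3 = 27−12−3 = 12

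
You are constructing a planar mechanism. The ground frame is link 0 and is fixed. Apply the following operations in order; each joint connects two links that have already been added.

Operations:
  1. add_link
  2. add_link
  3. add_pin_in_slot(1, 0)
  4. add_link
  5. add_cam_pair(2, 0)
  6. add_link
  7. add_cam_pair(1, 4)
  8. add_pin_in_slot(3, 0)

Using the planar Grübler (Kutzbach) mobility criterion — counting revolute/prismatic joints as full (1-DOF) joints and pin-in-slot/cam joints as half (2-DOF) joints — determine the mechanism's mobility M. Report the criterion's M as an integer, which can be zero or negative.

[1;0;0] (link 0 is ground)
L+ [2;0;0]
L+ [3;0;0]
PS(1,0)∈J2 [3;0;1]
L+ [4;0;1]
C(2,0)∈J2 [4;0;2]
L+ [5;0;2]
C(1,4)∈J2 [5;0;3]
PS(3,0)∈J2 [5;0;4]
mobility = 12 − 0 − 4 = 8

M = 8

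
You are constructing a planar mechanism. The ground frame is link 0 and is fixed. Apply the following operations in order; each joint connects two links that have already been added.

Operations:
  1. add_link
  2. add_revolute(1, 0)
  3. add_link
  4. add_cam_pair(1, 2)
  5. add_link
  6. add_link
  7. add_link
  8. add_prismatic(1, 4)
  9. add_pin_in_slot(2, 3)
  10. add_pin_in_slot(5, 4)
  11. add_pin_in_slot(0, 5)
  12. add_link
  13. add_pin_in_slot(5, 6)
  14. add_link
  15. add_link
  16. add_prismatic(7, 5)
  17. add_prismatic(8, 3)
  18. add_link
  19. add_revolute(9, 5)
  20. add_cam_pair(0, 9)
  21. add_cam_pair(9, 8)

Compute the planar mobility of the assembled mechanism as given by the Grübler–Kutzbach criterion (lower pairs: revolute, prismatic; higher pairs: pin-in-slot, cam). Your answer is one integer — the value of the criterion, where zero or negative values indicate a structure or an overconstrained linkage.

(L,J1,J2)=(1,0,0); link0 fixed
link1: (2,0,0)
R 1-0 [J1]: (2,1,0)
link2: (3,1,0)
C 1-2 [J2]: (3,1,1)
link3: (4,1,1)
link4: (5,1,1)
link5: (6,1,1)
P 1-4 [J1]: (6,2,1)
PS 2-3 [J2]: (6,2,2)
PS 5-4 [J2]: (6,2,3)
PS 0-5 [J2]: (6,2,4)
link6: (7,2,4)
PS 5-6 [J2]: (7,2,5)
link7: (8,2,5)
link8: (9,2,5)
P 7-5 [J1]: (9,3,5)
P 8-3 [J1]: (9,4,5)
link9: (10,4,5)
R 9-5 [J1]: (10,5,5)
C 0-9 [J2]: (10,5,6)
C 9-8 [J2]: (10,5,7)
Grübler: 3·9 − 2·5 − 7 = 10

M = 10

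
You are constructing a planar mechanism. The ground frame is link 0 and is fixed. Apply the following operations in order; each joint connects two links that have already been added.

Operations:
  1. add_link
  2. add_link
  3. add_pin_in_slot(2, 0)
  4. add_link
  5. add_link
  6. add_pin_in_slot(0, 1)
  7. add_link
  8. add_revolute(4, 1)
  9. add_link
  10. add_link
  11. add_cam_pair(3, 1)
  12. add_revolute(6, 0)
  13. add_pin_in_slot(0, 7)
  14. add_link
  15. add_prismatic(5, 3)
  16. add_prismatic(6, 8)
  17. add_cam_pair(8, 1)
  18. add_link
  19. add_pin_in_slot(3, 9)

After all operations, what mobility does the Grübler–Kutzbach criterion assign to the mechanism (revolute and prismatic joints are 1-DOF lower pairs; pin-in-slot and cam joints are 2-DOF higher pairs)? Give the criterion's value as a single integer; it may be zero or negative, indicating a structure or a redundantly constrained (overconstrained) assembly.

M = 13

[1;0;0] (link 0 is ground)
L+ [2;0;0]
L+ [3;0;0]
PS(2,0)∈J2 [3;0;1]
L+ [4;0;1]
L+ [5;0;1]
PS(0,1)∈J2 [5;0;2]
L+ [6;0;2]
R(4,1)∈J1 [6;1;2]
L+ [7;1;2]
L+ [8;1;2]
C(3,1)∈J2 [8;1;3]
R(6,0)∈J1 [8;2;3]
PS(0,7)∈J2 [8;2;4]
L+ [9;2;4]
P(5,3)∈J1 [9;3;4]
P(6,8)∈J1 [9;4;4]
C(8,1)∈J2 [9;4;5]
L+ [10;4;5]
PS(3,9)∈J2 [10;4;6]
mobility = 27 − 8 − 6 = 13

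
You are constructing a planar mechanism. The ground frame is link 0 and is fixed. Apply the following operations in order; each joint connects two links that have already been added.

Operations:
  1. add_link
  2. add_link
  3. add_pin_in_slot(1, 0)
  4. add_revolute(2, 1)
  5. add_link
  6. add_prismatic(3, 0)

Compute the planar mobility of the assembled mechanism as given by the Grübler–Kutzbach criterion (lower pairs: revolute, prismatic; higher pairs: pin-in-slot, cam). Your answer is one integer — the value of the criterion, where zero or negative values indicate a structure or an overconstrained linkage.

M = 4

(L,J1,J2)=(1,0,0); link0 fixed
link1: (2,0,0)
link2: (3,0,0)
PS 1-0 [J2]: (3,0,1)
R 2-1 [J1]: (3,1,1)
link3: (4,1,1)
P 3-0 [J1]: (4,2,1)
Grübler: 3·3 − 2·2 − 1 = 4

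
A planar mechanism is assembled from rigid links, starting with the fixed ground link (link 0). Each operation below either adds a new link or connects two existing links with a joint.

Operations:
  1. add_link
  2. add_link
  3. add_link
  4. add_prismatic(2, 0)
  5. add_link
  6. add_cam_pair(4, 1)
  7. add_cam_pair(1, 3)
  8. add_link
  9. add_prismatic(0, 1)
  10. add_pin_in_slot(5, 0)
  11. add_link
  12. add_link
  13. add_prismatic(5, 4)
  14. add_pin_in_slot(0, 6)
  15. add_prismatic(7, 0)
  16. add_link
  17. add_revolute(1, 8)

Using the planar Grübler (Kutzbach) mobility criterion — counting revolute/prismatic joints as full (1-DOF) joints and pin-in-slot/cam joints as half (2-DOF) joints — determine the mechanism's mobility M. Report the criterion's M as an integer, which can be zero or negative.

M = 10

ground; <1,0,0>
#1 <2,0,0>
#2 <3,0,0>
#3 <4,0,0>
P:2↔0 J1 <4,1,0>
#4 <5,1,0>
C:4↔1 J2 <5,1,1>
C:1↔3 J2 <5,1,2>
#5 <6,1,2>
P:0↔1 J1 <6,2,2>
PS:5↔0 J2 <6,2,3>
#6 <7,2,3>
#7 <8,2,3>
P:5↔4 J1 <8,3,3>
PS:0↔6 J2 <8,3,4>
P:7↔0 J1 <8,4,4>
#8 <9,4,4>
R:1↔8 J1 <9,5,4>
3×8 − 2×5 − 1×4 = 10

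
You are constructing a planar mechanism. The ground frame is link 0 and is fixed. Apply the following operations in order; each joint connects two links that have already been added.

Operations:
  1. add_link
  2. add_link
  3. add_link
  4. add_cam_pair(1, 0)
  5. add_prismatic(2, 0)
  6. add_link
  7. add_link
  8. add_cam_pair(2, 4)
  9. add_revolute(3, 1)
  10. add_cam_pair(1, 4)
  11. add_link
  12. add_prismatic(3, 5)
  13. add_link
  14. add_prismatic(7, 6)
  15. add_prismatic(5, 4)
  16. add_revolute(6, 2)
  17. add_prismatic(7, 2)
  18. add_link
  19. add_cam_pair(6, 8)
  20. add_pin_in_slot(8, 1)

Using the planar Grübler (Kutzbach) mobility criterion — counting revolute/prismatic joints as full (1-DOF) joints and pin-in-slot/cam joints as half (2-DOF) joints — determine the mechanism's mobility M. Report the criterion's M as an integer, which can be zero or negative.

L=1 J1=0 J2=0
add link → L=2 J1=0 J2=0
add link → L=3 J1=0 J2=0
add link → L=4 J1=0 J2=0
C@1,0 dof=2 J2 → L=4 J1=0 J2=1
P@2,0 dof=1 J1 → L=4 J1=1 J2=1
add link → L=5 J1=1 J2=1
add link → L=6 J1=1 J2=1
C@2,4 dof=2 J2 → L=6 J1=1 J2=2
R@3,1 dof=1 J1 → L=6 J1=2 J2=2
C@1,4 dof=2 J2 → L=6 J1=2 J2=3
add link → L=7 J1=2 J2=3
P@3,5 dof=1 J1 → L=7 J1=3 J2=3
add link → L=8 J1=3 J2=3
P@7,6 dof=1 J1 → L=8 J1=4 J2=3
P@5,4 dof=1 J1 → L=8 J1=5 J2=3
R@6,2 dof=1 J1 → L=8 J1=6 J2=3
P@7,2 dof=1 J1 → L=8 J1=7 J2=3
add link → L=9 J1=7 J2=3
C@6,8 dof=2 J2 → L=9 J1=7 J2=4
PS@8,1 dof=2 J2 → L=9 J1=7 J2=5
M=3(L−1)−2J1−J2=3·8−2·7−5=5

M = 5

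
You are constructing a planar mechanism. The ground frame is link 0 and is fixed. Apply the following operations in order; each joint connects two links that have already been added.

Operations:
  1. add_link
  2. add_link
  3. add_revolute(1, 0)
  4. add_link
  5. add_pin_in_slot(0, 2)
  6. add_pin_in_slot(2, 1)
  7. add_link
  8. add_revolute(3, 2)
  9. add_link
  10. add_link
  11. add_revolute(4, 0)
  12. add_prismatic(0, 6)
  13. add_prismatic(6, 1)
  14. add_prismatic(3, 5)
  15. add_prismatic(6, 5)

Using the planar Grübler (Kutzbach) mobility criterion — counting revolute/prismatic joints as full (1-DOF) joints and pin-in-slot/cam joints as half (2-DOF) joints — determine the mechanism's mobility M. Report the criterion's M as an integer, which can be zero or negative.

M = 2

ground; <1,0,0>
#1 <2,0,0>
#2 <3,0,0>
R:1↔0 J1 <3,1,0>
#3 <4,1,0>
PS:0↔2 J2 <4,1,1>
PS:2↔1 J2 <4,1,2>
#4 <5,1,2>
R:3↔2 J1 <5,2,2>
#5 <6,2,2>
#6 <7,2,2>
R:4↔0 J1 <7,3,2>
P:0↔6 J1 <7,4,2>
P:6↔1 J1 <7,5,2>
P:3↔5 J1 <7,6,2>
P:6↔5 J1 <7,7,2>
3×6 − 2×7 − 1×2 = 2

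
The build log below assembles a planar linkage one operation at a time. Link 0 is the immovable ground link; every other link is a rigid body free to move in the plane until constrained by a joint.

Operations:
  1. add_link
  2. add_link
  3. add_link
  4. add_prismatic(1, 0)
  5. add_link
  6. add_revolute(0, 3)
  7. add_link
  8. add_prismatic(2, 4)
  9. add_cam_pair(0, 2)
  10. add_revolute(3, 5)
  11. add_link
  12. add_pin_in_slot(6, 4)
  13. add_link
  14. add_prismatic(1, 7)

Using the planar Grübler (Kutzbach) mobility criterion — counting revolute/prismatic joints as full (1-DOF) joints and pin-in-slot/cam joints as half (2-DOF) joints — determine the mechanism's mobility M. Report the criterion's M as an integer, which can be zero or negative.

[1;0;0] (link 0 is ground)
L+ [2;0;0]
L+ [3;0;0]
L+ [4;0;0]
P(1,0)∈J1 [4;1;0]
L+ [5;1;0]
R(0,3)∈J1 [5;2;0]
L+ [6;2;0]
P(2,4)∈J1 [6;3;0]
C(0,2)∈J2 [6;3;1]
R(3,5)∈J1 [6;4;1]
L+ [7;4;1]
PS(6,4)∈J2 [7;4;2]
L+ [8;4;2]
P(1,7)∈J1 [8;5;2]
mobility = 21 − 10 − 2 = 9

M = 9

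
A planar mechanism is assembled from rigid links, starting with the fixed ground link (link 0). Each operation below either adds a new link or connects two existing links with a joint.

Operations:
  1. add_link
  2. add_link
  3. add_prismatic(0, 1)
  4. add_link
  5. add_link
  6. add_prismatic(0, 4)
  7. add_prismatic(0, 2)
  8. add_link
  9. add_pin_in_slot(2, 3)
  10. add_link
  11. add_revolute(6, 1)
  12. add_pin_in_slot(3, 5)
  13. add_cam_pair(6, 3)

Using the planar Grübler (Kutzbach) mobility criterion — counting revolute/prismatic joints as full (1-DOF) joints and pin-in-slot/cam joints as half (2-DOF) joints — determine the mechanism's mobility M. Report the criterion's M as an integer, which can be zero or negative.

M = 7

[1;0;0] (link 0 is ground)
L+ [2;0;0]
L+ [3;0;0]
P(0,1)∈J1 [3;1;0]
L+ [4;1;0]
L+ [5;1;0]
P(0,4)∈J1 [5;2;0]
P(0,2)∈J1 [5;3;0]
L+ [6;3;0]
PS(2,3)∈J2 [6;3;1]
L+ [7;3;1]
R(6,1)∈J1 [7;4;1]
PS(3,5)∈J2 [7;4;2]
C(6,3)∈J2 [7;4;3]
mobility = 18 − 8 − 3 = 7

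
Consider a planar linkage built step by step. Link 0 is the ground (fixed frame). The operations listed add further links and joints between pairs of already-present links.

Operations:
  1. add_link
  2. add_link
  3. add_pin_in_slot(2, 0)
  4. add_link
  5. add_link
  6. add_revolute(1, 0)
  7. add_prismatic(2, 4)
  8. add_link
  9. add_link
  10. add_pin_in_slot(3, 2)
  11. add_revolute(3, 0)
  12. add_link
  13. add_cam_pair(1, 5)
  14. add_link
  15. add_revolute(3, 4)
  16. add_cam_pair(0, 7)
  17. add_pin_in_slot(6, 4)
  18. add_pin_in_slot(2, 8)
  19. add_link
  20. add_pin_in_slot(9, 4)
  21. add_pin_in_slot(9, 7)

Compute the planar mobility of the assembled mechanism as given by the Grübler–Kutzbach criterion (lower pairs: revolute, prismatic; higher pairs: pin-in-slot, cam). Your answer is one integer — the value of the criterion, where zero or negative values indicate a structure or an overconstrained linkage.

M = 11

(L,J1,J2)=(1,0,0); link0 fixed
link1: (2,0,0)
link2: (3,0,0)
PS 2-0 [J2]: (3,0,1)
link3: (4,0,1)
link4: (5,0,1)
R 1-0 [J1]: (5,1,1)
P 2-4 [J1]: (5,2,1)
link5: (6,2,1)
link6: (7,2,1)
PS 3-2 [J2]: (7,2,2)
R 3-0 [J1]: (7,3,2)
link7: (8,3,2)
C 1-5 [J2]: (8,3,3)
link8: (9,3,3)
R 3-4 [J1]: (9,4,3)
C 0-7 [J2]: (9,4,4)
PS 6-4 [J2]: (9,4,5)
PS 2-8 [J2]: (9,4,6)
link9: (10,4,6)
PS 9-4 [J2]: (10,4,7)
PS 9-7 [J2]: (10,4,8)
Grübler: 3·9 − 2·4 − 8 = 11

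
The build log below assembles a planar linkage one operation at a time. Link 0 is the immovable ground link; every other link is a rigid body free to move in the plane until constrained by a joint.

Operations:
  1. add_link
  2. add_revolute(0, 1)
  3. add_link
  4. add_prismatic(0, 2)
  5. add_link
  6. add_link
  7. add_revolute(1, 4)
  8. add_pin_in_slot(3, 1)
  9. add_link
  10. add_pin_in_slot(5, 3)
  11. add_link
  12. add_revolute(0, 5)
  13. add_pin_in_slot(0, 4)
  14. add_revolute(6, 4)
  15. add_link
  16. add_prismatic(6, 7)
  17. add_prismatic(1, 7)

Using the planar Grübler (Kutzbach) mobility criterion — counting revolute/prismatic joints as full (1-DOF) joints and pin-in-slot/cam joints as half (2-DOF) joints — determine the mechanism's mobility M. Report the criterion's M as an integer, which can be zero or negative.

ground; <1,0,0>
#1 <2,0,0>
R:0↔1 J1 <2,1,0>
#2 <3,1,0>
P:0↔2 J1 <3,2,0>
#3 <4,2,0>
#4 <5,2,0>
R:1↔4 J1 <5,3,0>
PS:3↔1 J2 <5,3,1>
#5 <6,3,1>
PS:5↔3 J2 <6,3,2>
#6 <7,3,2>
R:0↔5 J1 <7,4,2>
PS:0↔4 J2 <7,4,3>
R:6↔4 J1 <7,5,3>
#7 <8,5,3>
P:6↔7 J1 <8,6,3>
P:1↔7 J1 <8,7,3>
3×7 − 2×7 − 1×3 = 4

M = 4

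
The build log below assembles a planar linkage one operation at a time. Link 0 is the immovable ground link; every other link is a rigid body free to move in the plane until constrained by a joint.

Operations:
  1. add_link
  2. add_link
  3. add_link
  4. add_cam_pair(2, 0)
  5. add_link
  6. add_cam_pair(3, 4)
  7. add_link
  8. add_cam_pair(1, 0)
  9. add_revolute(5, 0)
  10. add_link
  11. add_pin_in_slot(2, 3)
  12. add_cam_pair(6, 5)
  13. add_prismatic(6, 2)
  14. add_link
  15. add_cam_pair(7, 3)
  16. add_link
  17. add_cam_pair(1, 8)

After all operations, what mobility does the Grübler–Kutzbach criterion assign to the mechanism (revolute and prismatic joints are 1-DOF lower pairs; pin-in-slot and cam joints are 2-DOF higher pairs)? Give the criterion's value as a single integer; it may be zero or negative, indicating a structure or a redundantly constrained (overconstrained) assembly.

M = 13

L=1 J1=0 J2=0
add link → L=2 J1=0 J2=0
add link → L=3 J1=0 J2=0
add link → L=4 J1=0 J2=0
C@2,0 dof=2 J2 → L=4 J1=0 J2=1
add link → L=5 J1=0 J2=1
C@3,4 dof=2 J2 → L=5 J1=0 J2=2
add link → L=6 J1=0 J2=2
C@1,0 dof=2 J2 → L=6 J1=0 J2=3
R@5,0 dof=1 J1 → L=6 J1=1 J2=3
add link → L=7 J1=1 J2=3
PS@2,3 dof=2 J2 → L=7 J1=1 J2=4
C@6,5 dof=2 J2 → L=7 J1=1 J2=5
P@6,2 dof=1 J1 → L=7 J1=2 J2=5
add link → L=8 J1=2 J2=5
C@7,3 dof=2 J2 → L=8 J1=2 J2=6
add link → L=9 J1=2 J2=6
C@1,8 dof=2 J2 → L=9 J1=2 J2=7
M=3(L−1)−2J1−J2=3·8−2·2−7=13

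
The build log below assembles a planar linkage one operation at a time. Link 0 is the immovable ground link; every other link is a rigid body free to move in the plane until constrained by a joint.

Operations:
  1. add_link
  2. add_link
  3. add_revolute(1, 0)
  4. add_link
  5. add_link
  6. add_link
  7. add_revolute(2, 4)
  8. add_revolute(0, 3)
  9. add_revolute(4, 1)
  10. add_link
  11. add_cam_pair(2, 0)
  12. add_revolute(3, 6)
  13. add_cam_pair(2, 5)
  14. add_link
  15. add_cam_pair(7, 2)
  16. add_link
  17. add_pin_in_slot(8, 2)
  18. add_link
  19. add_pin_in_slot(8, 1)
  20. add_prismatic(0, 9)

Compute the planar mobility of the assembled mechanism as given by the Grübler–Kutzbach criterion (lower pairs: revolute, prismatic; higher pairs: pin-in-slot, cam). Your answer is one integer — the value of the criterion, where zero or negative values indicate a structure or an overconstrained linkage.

M = 10

L=1 J1=0 J2=0
add link → L=2 J1=0 J2=0
add link → L=3 J1=0 J2=0
R@1,0 dof=1 J1 → L=3 J1=1 J2=0
add link → L=4 J1=1 J2=0
add link → L=5 J1=1 J2=0
add link → L=6 J1=1 J2=0
R@2,4 dof=1 J1 → L=6 J1=2 J2=0
R@0,3 dof=1 J1 → L=6 J1=3 J2=0
R@4,1 dof=1 J1 → L=6 J1=4 J2=0
add link → L=7 J1=4 J2=0
C@2,0 dof=2 J2 → L=7 J1=4 J2=1
R@3,6 dof=1 J1 → L=7 J1=5 J2=1
C@2,5 dof=2 J2 → L=7 J1=5 J2=2
add link → L=8 J1=5 J2=2
C@7,2 dof=2 J2 → L=8 J1=5 J2=3
add link → L=9 J1=5 J2=3
PS@8,2 dof=2 J2 → L=9 J1=5 J2=4
add link → L=10 J1=5 J2=4
PS@8,1 dof=2 J2 → L=10 J1=5 J2=5
P@0,9 dof=1 J1 → L=10 J1=6 J2=5
M=3(L−1)−2J1−J2=3·9−2·6−5=10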